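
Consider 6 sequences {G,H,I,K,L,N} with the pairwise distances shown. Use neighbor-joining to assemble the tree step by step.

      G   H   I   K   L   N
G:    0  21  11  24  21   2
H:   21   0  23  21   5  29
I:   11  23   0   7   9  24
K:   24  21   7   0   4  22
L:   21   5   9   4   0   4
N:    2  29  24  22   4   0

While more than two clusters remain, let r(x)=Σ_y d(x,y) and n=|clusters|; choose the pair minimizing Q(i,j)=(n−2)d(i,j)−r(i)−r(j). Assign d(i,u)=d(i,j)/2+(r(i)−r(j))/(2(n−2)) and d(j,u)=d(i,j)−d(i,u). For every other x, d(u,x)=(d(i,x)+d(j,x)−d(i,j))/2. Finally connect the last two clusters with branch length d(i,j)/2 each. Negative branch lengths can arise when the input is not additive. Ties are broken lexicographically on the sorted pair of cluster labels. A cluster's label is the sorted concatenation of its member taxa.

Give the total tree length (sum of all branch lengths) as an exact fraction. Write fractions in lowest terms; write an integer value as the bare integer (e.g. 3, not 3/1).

269/8

1. join G+N (d=2, Q=-152) ⇒ GN; edges |G|=3/4, |N|=5/4
  updated: d(GN,H)=24, d(GN,I)=33/2, d(GN,K)=22, d(GN,L)=23/2
2. join I+K (d=7, Q=-177/2) ⇒ IK; edges |I|=15/4, |K|=13/4
  updated: d(GN,IK)=63/4, d(H,IK)=37/2, d(IK,L)=3
3. join GN+IK (d=63/4, Q=-57) ⇒ GIKN; edges |GN|=91/8, |IK|=35/8
  updated: d(GIKN,H)=107/8, d(GIKN,L)=-5/8
4. join GIKN+H (d=107/8, Q=-71/4) ⇒ GHIKN; edges |GIKN|=31/8, |H|=19/2
  updated: d(GHIKN,L)=-9/2
5. join GHIKN+L (d=-9/2) ⇒ GHIKLN; edges |GHIKN|=-9/4, |L|=-9/4
final tree: ((((G:3/4,N:5/4):91/8,(I:15/4,K:13/4):35/8):31/8,H:19/2):-9/4,L:-9/4)
total length: 269/8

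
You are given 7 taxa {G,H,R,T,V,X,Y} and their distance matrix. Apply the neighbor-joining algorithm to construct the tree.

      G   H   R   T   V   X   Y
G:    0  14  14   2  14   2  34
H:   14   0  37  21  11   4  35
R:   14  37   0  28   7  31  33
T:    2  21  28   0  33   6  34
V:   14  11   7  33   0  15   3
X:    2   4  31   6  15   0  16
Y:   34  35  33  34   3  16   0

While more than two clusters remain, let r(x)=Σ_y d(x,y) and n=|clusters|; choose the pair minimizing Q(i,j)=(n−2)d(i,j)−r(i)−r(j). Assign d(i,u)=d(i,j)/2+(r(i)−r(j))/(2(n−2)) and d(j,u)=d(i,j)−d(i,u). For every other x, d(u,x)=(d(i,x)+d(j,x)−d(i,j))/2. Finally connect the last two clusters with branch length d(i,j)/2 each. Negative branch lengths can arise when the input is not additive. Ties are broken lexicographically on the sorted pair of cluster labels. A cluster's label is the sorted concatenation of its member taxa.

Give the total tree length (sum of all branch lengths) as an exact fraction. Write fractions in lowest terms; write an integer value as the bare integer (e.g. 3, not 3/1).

365/8

1. join V+Y (d=3, Q=-223) ⇒ VY; edges |V|=-57/10, |Y|=87/10
  updated: d(G,VY)=45/2, d(H,VY)=43/2, d(R,VY)=37/2, d(T,VY)=32, d(VY,X)=14
2. join R+VY (d=37/2, Q=-163) ⇒ RVY; edges |R|=47/4, |VY|=27/4
  updated: d(G,RVY)=9, d(H,RVY)=20, d(RVY,T)=83/4, d(RVY,X)=53/4
3. join H+X (d=4, Q=-289/4) ⇒ HX; edges |H|=61/8, |X|=-29/8
  updated: d(G,HX)=6, d(HX,RVY)=117/8, d(HX,T)=23/2
4. join G+T (d=2, Q=-189/4) ⇒ GT; edges |G|=-53/16, |T|=85/16
  updated: d(GT,HX)=31/4, d(GT,RVY)=111/8
5. join GT+HX (d=31/4, Q=-145/4) ⇒ GHTX; edges |GT|=7/2, |HX|=17/4
  updated: d(GHTX,RVY)=83/8
6. join GHTX+RVY (d=83/8) ⇒ GHRTVXY; edges |GHTX|=83/16, |RVY|=83/16
final tree: (((G:-53/16,T:85/16):7/2,(H:61/8,X:-29/8):17/4):83/16,(R:47/4,(V:-57/10,Y:87/10):27/4):83/16)
total length: 365/8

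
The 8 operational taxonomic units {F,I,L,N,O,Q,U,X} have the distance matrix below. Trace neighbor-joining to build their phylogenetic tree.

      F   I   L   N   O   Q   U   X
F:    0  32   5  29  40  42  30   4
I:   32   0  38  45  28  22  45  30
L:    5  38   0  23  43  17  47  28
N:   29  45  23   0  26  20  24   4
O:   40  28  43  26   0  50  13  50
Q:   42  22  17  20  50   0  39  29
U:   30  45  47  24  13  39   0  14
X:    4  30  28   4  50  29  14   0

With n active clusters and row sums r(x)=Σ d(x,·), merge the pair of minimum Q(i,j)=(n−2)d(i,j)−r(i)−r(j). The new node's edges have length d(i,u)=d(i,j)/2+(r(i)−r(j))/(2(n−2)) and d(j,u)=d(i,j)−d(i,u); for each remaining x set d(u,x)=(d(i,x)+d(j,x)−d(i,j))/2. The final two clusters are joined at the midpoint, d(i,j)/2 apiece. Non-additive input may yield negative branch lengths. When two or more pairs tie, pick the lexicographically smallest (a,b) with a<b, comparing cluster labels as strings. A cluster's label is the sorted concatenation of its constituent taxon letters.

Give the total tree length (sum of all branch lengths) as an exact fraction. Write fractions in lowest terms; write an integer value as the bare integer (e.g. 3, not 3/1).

171/2

step 1: merge (O,U) at d=13, Q=-384; branch lengths O→29/3, U→10/3; new cluster OU
  updated: d(F,OU)=57/2, d(I,OU)=30, d(L,OU)=77/2, d(N,OU)=37/2, d(OU,Q)=38, d(OU,X)=51/2
step 2: merge (F,L) at d=5, Q=-265; branch lengths F→8/5, L→17/5; new cluster FL
  updated: d(FL,I)=65/2, d(FL,N)=47/2, d(FL,OU)=31, d(FL,Q)=27, d(FL,X)=27/2
step 3: merge (I,Q) at d=22, Q=-415/2; branch lengths I→223/16, Q→129/16; new cluster IQ
  updated: d(FL,IQ)=75/4, d(IQ,N)=43/2, d(IQ,OU)=23, d(IQ,X)=37/2
step 4: merge (N,X) at d=4, Q=-117; branch lengths N→3, X→1; new cluster NX
  updated: d(FL,NX)=33/2, d(IQ,NX)=18, d(NX,OU)=20
step 5: merge (FL,IQ) at d=75/4, Q=-177/2; branch lengths FL→11, IQ→31/4; new cluster FILQ
  updated: d(FILQ,NX)=63/8, d(FILQ,OU)=141/8
step 6: merge (FILQ,NX) at d=63/8, Q=-91/2; branch lengths FILQ→11/4, NX→41/8; new cluster FILNQX
  updated: d(FILNQX,OU)=119/8
step 7: merge (FILNQX,OU) at d=119/8; branch lengths FILNQX→119/16, OU→119/16; new cluster FILNOQUX
final tree: ((((F:8/5,L:17/5):11,(I:223/16,Q:129/16):31/4):11/4,(N:3,X:1):41/8):119/16,(O:29/3,U:10/3):119/16)
total length: 171/2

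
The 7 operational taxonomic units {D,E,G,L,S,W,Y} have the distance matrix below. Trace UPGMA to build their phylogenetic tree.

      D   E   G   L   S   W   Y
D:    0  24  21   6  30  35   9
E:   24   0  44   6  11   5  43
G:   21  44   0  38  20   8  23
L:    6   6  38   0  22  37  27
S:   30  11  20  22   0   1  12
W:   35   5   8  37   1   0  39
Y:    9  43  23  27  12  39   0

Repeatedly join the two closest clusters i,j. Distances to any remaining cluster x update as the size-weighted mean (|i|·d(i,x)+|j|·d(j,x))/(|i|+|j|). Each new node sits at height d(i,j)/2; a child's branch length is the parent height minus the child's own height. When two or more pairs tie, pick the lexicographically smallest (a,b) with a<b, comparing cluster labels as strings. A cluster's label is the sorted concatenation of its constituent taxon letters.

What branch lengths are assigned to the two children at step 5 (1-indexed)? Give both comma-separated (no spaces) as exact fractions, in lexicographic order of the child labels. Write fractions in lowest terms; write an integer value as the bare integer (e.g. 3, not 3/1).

step 1: merge (S,W) at d=1; branch lengths S→1/2, W→1/2; new cluster SW
  updated: d(D,SW)=65/2, d(E,SW)=8, d(G,SW)=14, d(L,SW)=59/2, d(SW,Y)=51/2
step 2: merge (D,L) at d=6; branch lengths D→3, L→3; new cluster DL
  updated: d(DL,E)=15, d(DL,G)=59/2, d(DL,SW)=31, d(DL,Y)=18
step 3: merge (E,SW) at d=8; branch lengths E→4, SW→7/2; new cluster ESW
  updated: d(DL,ESW)=77/3, d(ESW,G)=24, d(ESW,Y)=94/3
step 4: merge (DL,Y) at d=18; branch lengths DL→6, Y→9; new cluster DLY
  updated: d(DLY,ESW)=248/9, d(DLY,G)=82/3
step 5: merge (ESW,G) at d=24; branch lengths ESW→8, G→12; new cluster EGSW
  updated: d(DLY,EGSW)=55/2
step 6: merge (DLY,EGSW) at d=55/2; branch lengths DLY→19/4, EGSW→7/4; new cluster DEGLSWY
final tree: (((D:3,L:3):6,Y:9):19/4,((E:4,(S:1/2,W:1/2):7/2):8,G:12):7/4)
total length: 56

8,12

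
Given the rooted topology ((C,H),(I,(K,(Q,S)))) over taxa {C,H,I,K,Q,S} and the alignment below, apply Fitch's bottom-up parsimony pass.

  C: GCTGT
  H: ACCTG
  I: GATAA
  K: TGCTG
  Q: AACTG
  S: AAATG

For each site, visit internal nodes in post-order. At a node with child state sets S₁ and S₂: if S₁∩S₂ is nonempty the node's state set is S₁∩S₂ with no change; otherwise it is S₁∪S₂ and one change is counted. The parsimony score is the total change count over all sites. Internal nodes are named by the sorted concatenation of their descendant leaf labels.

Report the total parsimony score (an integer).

CH@0: {G} ∪ {A} = {A,G} (union, +1)
QS@0: {A} ∩ {A} = {A} (intersection, +0)
KQS@0: {T} ∪ {A} = {A,T} (union, +1)
IKQS@0: {G} ∪ {A,T} = {A,G,T} (union, +1)
CHIKQS@0: {A,G} ∩ {A,G,T} = {A,G} (intersection, +0)
CH@1: {C} ∩ {C} = {C} (intersection, +0)
QS@1: {A} ∩ {A} = {A} (intersection, +0)
KQS@1: {G} ∪ {A} = {A,G} (union, +1)
IKQS@1: {A} ∩ {A,G} = {A} (intersection, +0)
CHIKQS@1: {C} ∪ {A} = {A,C} (union, +1)
CH@2: {T} ∪ {C} = {C,T} (union, +1)
QS@2: {C} ∪ {A} = {A,C} (union, +1)
KQS@2: {C} ∩ {A,C} = {C} (intersection, +0)
IKQS@2: {T} ∪ {C} = {C,T} (union, +1)
CHIKQS@2: {C,T} ∩ {C,T} = {C,T} (intersection, +0)
CH@3: {G} ∪ {T} = {G,T} (union, +1)
QS@3: {T} ∩ {T} = {T} (intersection, +0)
KQS@3: {T} ∩ {T} = {T} (intersection, +0)
IKQS@3: {A} ∪ {T} = {A,T} (union, +1)
CHIKQS@3: {G,T} ∩ {A,T} = {T} (intersection, +0)
CH@4: {T} ∪ {G} = {G,T} (union, +1)
QS@4: {G} ∩ {G} = {G} (intersection, +0)
KQS@4: {G} ∩ {G} = {G} (intersection, +0)
IKQS@4: {A} ∪ {G} = {A,G} (union, +1)
CHIKQS@4: {G,T} ∩ {A,G} = {G} (intersection, +0)
per-site changes: [3, 2, 3, 2, 2]; total = 12

12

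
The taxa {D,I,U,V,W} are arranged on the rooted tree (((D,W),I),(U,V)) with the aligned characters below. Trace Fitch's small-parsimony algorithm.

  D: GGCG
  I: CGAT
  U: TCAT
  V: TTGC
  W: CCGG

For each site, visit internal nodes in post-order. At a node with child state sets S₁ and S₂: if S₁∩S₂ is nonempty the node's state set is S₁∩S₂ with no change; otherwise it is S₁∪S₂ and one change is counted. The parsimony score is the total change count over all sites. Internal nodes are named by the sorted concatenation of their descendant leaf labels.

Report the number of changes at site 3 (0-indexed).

2

[col 0] DW: children D:{G}, W:{C} ∪→ {C,G}; cost 1
[col 0] DIW: children DW:{C,G}, I:{C} ∩→ {C}; cost 0
[col 0] UV: children U:{T}, V:{T} ∩→ {T}; cost 0
[col 0] DIUVW: children DIW:{C}, UV:{T} ∪→ {C,T}; cost 1
[col 1] DW: children D:{G}, W:{C} ∪→ {C,G}; cost 1
[col 1] DIW: children DW:{C,G}, I:{G} ∩→ {G}; cost 0
[col 1] UV: children U:{C}, V:{T} ∪→ {C,T}; cost 1
[col 1] DIUVW: children DIW:{G}, UV:{C,T} ∪→ {C,G,T}; cost 1
[col 2] DW: children D:{C}, W:{G} ∪→ {C,G}; cost 1
[col 2] DIW: children DW:{C,G}, I:{A} ∪→ {A,C,G}; cost 1
[col 2] UV: children U:{A}, V:{G} ∪→ {A,G}; cost 1
[col 2] DIUVW: children DIW:{A,C,G}, UV:{A,G} ∩→ {A,G}; cost 0
[col 3] DW: children D:{G}, W:{G} ∩→ {G}; cost 0
[col 3] DIW: children DW:{G}, I:{T} ∪→ {G,T}; cost 1
[col 3] UV: children U:{T}, V:{C} ∪→ {C,T}; cost 1
[col 3] DIUVW: children DIW:{G,T}, UV:{C,T} ∩→ {T}; cost 0
per-site changes: [2, 3, 3, 2]; total = 10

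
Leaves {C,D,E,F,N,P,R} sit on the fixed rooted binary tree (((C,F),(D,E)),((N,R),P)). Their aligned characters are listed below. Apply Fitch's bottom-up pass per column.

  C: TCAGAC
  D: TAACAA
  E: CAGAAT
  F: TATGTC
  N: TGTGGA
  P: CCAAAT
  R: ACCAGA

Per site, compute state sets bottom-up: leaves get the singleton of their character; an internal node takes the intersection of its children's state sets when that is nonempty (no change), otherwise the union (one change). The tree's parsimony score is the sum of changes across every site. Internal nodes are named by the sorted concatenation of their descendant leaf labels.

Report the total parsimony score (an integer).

[col 0] CF: children C:{T}, F:{T} ∩→ {T}; cost 0
[col 0] DE: children D:{T}, E:{C} ∪→ {C,T}; cost 1
[col 0] CDEF: children CF:{T}, DE:{C,T} ∩→ {T}; cost 0
[col 0] NR: children N:{T}, R:{A} ∪→ {A,T}; cost 1
[col 0] NPR: children NR:{A,T}, P:{C} ∪→ {A,C,T}; cost 1
[col 0] CDEFNPR: children CDEF:{T}, NPR:{A,C,T} ∩→ {T}; cost 0
[col 1] CF: children C:{C}, F:{A} ∪→ {A,C}; cost 1
[col 1] DE: children D:{A}, E:{A} ∩→ {A}; cost 0
[col 1] CDEF: children CF:{A,C}, DE:{A} ∩→ {A}; cost 0
[col 1] NR: children N:{G}, R:{C} ∪→ {C,G}; cost 1
[col 1] NPR: children NR:{C,G}, P:{C} ∩→ {C}; cost 0
[col 1] CDEFNPR: children CDEF:{A}, NPR:{C} ∪→ {A,C}; cost 1
[col 2] CF: children C:{A}, F:{T} ∪→ {A,T}; cost 1
[col 2] DE: children D:{A}, E:{G} ∪→ {A,G}; cost 1
[col 2] CDEF: children CF:{A,T}, DE:{A,G} ∩→ {A}; cost 0
[col 2] NR: children N:{T}, R:{C} ∪→ {C,T}; cost 1
[col 2] NPR: children NR:{C,T}, P:{A} ∪→ {A,C,T}; cost 1
[col 2] CDEFNPR: children CDEF:{A}, NPR:{A,C,T} ∩→ {A}; cost 0
[col 3] CF: children C:{G}, F:{G} ∩→ {G}; cost 0
[col 3] DE: children D:{C}, E:{A} ∪→ {A,C}; cost 1
[col 3] CDEF: children CF:{G}, DE:{A,C} ∪→ {A,C,G}; cost 1
[col 3] NR: children N:{G}, R:{A} ∪→ {A,G}; cost 1
[col 3] NPR: children NR:{A,G}, P:{A} ∩→ {A}; cost 0
[col 3] CDEFNPR: children CDEF:{A,C,G}, NPR:{A} ∩→ {A}; cost 0
[col 4] CF: children C:{A}, F:{T} ∪→ {A,T}; cost 1
[col 4] DE: children D:{A}, E:{A} ∩→ {A}; cost 0
[col 4] CDEF: children CF:{A,T}, DE:{A} ∩→ {A}; cost 0
[col 4] NR: children N:{G}, R:{G} ∩→ {G}; cost 0
[col 4] NPR: children NR:{G}, P:{A} ∪→ {A,G}; cost 1
[col 4] CDEFNPR: children CDEF:{A}, NPR:{A,G} ∩→ {A}; cost 0
[col 5] CF: children C:{C}, F:{C} ∩→ {C}; cost 0
[col 5] DE: children D:{A}, E:{T} ∪→ {A,T}; cost 1
[col 5] CDEF: children CF:{C}, DE:{A,T} ∪→ {A,C,T}; cost 1
[col 5] NR: children N:{A}, R:{A} ∩→ {A}; cost 0
[col 5] NPR: children NR:{A}, P:{T} ∪→ {A,T}; cost 1
[col 5] CDEFNPR: children CDEF:{A,C,T}, NPR:{A,T} ∩→ {A,T}; cost 0
per-site changes: [3, 3, 4, 3, 2, 3]; total = 18

18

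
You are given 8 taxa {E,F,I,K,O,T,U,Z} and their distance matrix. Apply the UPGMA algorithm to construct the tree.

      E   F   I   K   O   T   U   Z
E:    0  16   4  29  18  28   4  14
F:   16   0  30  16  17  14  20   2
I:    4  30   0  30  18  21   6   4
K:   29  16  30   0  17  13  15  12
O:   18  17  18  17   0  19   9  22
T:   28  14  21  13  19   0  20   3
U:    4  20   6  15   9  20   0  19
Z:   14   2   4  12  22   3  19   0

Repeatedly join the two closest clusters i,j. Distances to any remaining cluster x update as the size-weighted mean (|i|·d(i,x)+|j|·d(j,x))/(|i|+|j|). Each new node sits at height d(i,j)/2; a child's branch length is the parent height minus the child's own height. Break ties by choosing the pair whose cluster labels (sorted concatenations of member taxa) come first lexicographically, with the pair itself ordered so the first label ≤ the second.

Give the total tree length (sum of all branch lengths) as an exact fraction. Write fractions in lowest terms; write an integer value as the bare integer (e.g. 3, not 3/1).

iteration 1: select F,Z (d=2); attach at lengths (1, 1); label the merged cluster FZ
  updated: d(E,FZ)=15, d(FZ,I)=17, d(FZ,K)=14, d(FZ,O)=39/2, d(FZ,T)=17/2, d(FZ,U)=39/2
iteration 2: select E,I (d=4); attach at lengths (2, 2); label the merged cluster EI
  updated: d(EI,FZ)=16, d(EI,K)=59/2, d(EI,O)=18, d(EI,T)=49/2, d(EI,U)=5
iteration 3: select EI,U (d=5); attach at lengths (1/2, 5/2); label the merged cluster EIU
  updated: d(EIU,FZ)=103/6, d(EIU,K)=74/3, d(EIU,O)=15, d(EIU,T)=23
iteration 4: select FZ,T (d=17/2); attach at lengths (13/4, 17/4); label the merged cluster FTZ
  updated: d(EIU,FTZ)=172/9, d(FTZ,K)=41/3, d(FTZ,O)=58/3
iteration 5: select FTZ,K (d=41/3); attach at lengths (31/12, 41/6); label the merged cluster FKTZ
  updated: d(EIU,FKTZ)=41/2, d(FKTZ,O)=75/4
iteration 6: select EIU,O (d=15); attach at lengths (5, 15/2); label the merged cluster EIOU
  updated: d(EIOU,FKTZ)=321/16
iteration 7: select EIOU,FKTZ (d=321/16); attach at lengths (81/32, 307/96); label the merged cluster EFIKOTUZ
final tree: ((((E:2,I:2):1/2,U:5/2):5,O:15/2):81/32,(((F:1,Z:1):13/4,T:17/4):31/12,K:41/6):307/96)
total length: 2119/48

2119/48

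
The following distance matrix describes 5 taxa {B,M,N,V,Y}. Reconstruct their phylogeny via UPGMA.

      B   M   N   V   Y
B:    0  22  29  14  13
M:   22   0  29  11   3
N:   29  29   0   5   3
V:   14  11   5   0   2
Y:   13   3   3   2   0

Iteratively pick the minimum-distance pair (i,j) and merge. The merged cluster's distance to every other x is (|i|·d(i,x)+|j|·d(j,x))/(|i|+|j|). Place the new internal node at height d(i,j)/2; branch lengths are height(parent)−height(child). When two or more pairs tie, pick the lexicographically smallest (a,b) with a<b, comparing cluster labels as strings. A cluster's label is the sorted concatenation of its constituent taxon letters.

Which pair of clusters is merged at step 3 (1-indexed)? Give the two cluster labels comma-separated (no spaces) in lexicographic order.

iteration 1: select V,Y (d=2); attach at lengths (1, 1); label the merged cluster VY
  updated: d(B,VY)=27/2, d(M,VY)=7, d(N,VY)=4
iteration 2: select N,VY (d=4); attach at lengths (2, 1); label the merged cluster NVY
  updated: d(B,NVY)=56/3, d(M,NVY)=43/3
iteration 3: select M,NVY (d=43/3); attach at lengths (43/6, 31/6); label the merged cluster MNVY
  updated: d(B,MNVY)=39/2
iteration 4: select B,MNVY (d=39/2); attach at lengths (39/4, 31/12); label the merged cluster BMNVY
final tree: (B:39/4,(M:43/6,(N:2,(V:1,Y:1):1):31/6):31/12)
total length: 89/3

M,NVY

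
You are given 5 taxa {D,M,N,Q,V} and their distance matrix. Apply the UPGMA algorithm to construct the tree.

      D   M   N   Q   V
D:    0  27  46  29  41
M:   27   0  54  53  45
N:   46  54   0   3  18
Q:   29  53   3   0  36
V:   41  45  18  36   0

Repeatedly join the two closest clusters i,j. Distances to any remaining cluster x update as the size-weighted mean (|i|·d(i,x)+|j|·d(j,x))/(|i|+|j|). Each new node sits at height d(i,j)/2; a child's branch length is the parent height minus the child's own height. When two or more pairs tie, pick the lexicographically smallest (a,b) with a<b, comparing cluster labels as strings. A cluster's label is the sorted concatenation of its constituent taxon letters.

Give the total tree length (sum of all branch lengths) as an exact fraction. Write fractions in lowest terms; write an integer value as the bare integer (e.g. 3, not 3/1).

439/6

step 1: merge (N,Q) at d=3; branch lengths N→3/2, Q→3/2; new cluster NQ
  updated: d(D,NQ)=75/2, d(M,NQ)=107/2, d(NQ,V)=27
step 2: merge (D,M) at d=27; branch lengths D→27/2, M→27/2; new cluster DM
  updated: d(DM,NQ)=91/2, d(DM,V)=43
step 3: merge (NQ,V) at d=27; branch lengths NQ→12, V→27/2; new cluster NQV
  updated: d(DM,NQV)=134/3
step 4: merge (DM,NQV) at d=134/3; branch lengths DM→53/6, NQV→53/6; new cluster DMNQV
final tree: ((D:27/2,M:27/2):53/6,((N:3/2,Q:3/2):12,V:27/2):53/6)
total length: 439/6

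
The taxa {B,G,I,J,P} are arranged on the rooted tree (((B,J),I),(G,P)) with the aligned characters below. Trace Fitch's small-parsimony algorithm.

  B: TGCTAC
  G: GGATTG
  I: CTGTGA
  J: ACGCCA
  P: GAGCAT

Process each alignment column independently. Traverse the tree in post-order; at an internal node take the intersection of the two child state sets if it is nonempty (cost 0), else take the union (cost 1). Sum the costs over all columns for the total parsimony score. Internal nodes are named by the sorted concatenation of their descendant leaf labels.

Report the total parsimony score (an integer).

[col 0] BJ: children B:{T}, J:{A} ∪→ {A,T}; cost 1
[col 0] BIJ: children BJ:{A,T}, I:{C} ∪→ {A,C,T}; cost 1
[col 0] GP: children G:{G}, P:{G} ∩→ {G}; cost 0
[col 0] BGIJP: children BIJ:{A,C,T}, GP:{G} ∪→ {A,C,G,T}; cost 1
[col 1] BJ: children B:{G}, J:{C} ∪→ {C,G}; cost 1
[col 1] BIJ: children BJ:{C,G}, I:{T} ∪→ {C,G,T}; cost 1
[col 1] GP: children G:{G}, P:{A} ∪→ {A,G}; cost 1
[col 1] BGIJP: children BIJ:{C,G,T}, GP:{A,G} ∩→ {G}; cost 0
[col 2] BJ: children B:{C}, J:{G} ∪→ {C,G}; cost 1
[col 2] BIJ: children BJ:{C,G}, I:{G} ∩→ {G}; cost 0
[col 2] GP: children G:{A}, P:{G} ∪→ {A,G}; cost 1
[col 2] BGIJP: children BIJ:{G}, GP:{A,G} ∩→ {G}; cost 0
[col 3] BJ: children B:{T}, J:{C} ∪→ {C,T}; cost 1
[col 3] BIJ: children BJ:{C,T}, I:{T} ∩→ {T}; cost 0
[col 3] GP: children G:{T}, P:{C} ∪→ {C,T}; cost 1
[col 3] BGIJP: children BIJ:{T}, GP:{C,T} ∩→ {T}; cost 0
[col 4] BJ: children B:{A}, J:{C} ∪→ {A,C}; cost 1
[col 4] BIJ: children BJ:{A,C}, I:{G} ∪→ {A,C,G}; cost 1
[col 4] GP: children G:{T}, P:{A} ∪→ {A,T}; cost 1
[col 4] BGIJP: children BIJ:{A,C,G}, GP:{A,T} ∩→ {A}; cost 0
[col 5] BJ: children B:{C}, J:{A} ∪→ {A,C}; cost 1
[col 5] BIJ: children BJ:{A,C}, I:{A} ∩→ {A}; cost 0
[col 5] GP: children G:{G}, P:{T} ∪→ {G,T}; cost 1
[col 5] BGIJP: children BIJ:{A}, GP:{G,T} ∪→ {A,G,T}; cost 1
per-site changes: [3, 3, 2, 2, 3, 3]; total = 16

16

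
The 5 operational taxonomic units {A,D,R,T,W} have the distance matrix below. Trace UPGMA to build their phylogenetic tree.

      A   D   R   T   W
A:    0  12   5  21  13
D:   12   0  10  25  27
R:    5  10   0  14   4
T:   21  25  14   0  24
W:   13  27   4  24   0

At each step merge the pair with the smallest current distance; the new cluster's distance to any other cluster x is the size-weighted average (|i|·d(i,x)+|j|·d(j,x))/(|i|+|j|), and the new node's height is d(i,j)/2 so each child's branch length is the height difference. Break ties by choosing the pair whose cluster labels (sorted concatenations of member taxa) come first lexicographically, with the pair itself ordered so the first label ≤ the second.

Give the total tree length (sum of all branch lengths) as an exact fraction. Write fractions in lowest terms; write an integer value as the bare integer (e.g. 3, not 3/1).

107/3

1. join R+W (d=4) ⇒ RW; edges |R|=2, |W|=2
  updated: d(A,RW)=9, d(D,RW)=37/2, d(RW,T)=19
2. join A+RW (d=9) ⇒ ARW; edges |A|=9/2, |RW|=5/2
  updated: d(ARW,D)=49/3, d(ARW,T)=59/3
3. join ARW+D (d=49/3) ⇒ ADRW; edges |ARW|=11/3, |D|=49/6
  updated: d(ADRW,T)=21
4. join ADRW+T (d=21) ⇒ ADRTW; edges |ADRW|=7/3, |T|=21/2
final tree: (((A:9/2,(R:2,W:2):5/2):11/3,D:49/6):7/3,T:21/2)
total length: 107/3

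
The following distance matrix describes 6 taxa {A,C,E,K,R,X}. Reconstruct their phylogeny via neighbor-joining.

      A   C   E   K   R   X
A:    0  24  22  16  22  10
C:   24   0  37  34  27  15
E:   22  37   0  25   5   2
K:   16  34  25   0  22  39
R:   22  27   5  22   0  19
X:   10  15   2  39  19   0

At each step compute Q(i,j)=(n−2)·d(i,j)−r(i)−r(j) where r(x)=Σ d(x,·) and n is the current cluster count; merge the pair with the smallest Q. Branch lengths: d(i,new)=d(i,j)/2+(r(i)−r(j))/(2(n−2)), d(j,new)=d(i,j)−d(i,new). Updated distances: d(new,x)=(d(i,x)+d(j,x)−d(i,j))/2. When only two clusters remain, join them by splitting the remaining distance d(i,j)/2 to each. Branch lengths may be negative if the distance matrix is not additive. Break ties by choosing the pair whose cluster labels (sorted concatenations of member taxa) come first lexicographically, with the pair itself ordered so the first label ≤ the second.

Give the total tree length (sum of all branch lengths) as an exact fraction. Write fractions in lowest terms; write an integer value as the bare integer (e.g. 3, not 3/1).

iteration 1: select E,X (d=2, Q=-168); attach at lengths (7/4, 1/4); label the merged cluster EX
  updated: d(A,EX)=15, d(C,EX)=25, d(EX,K)=31, d(EX,R)=11
iteration 2: select A,K (d=16, Q=-132); attach at lengths (11/3, 37/3); label the merged cluster AK
  updated: d(AK,C)=21, d(AK,EX)=15, d(AK,R)=14
iteration 3: select AK,C (d=21, Q=-81); attach at lengths (19/4, 65/4); label the merged cluster ACK
  updated: d(ACK,EX)=19/2, d(ACK,R)=10
iteration 4: select ACK,EX (d=19/2, Q=-61/2); attach at lengths (17/4, 21/4); label the merged cluster ACEKX
  updated: d(ACEKX,R)=23/4
iteration 5: select ACEKX,R (d=23/4); attach at lengths (23/8, 23/8); label the merged cluster ACEKRX
final tree: ((((A:11/3,K:37/3):19/4,C:65/4):17/4,(E:7/4,X:1/4):21/4):23/8,R:23/8)
total length: 217/4

217/4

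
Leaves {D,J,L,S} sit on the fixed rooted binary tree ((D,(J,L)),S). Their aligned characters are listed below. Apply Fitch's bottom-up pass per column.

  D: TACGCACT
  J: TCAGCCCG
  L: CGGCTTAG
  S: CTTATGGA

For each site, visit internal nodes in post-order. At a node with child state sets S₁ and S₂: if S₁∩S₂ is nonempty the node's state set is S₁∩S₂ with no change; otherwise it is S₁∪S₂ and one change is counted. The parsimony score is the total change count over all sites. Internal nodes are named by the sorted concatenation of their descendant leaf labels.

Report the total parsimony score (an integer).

19

site 0, node JL: J={T} ∪ L={C} → {C,T} (+1)
site 0, node DJL: D={T} ∩ JL={C,T} → {T} (+0)
site 0, node DJLS: DJL={T} ∪ S={C} → {C,T} (+1)
site 1, node JL: J={C} ∪ L={G} → {C,G} (+1)
site 1, node DJL: D={A} ∪ JL={C,G} → {A,C,G} (+1)
site 1, node DJLS: DJL={A,C,G} ∪ S={T} → {A,C,G,T} (+1)
site 2, node JL: J={A} ∪ L={G} → {A,G} (+1)
site 2, node DJL: D={C} ∪ JL={A,G} → {A,C,G} (+1)
site 2, node DJLS: DJL={A,C,G} ∪ S={T} → {A,C,G,T} (+1)
site 3, node JL: J={G} ∪ L={C} → {C,G} (+1)
site 3, node DJL: D={G} ∩ JL={C,G} → {G} (+0)
site 3, node DJLS: DJL={G} ∪ S={A} → {A,G} (+1)
site 4, node JL: J={C} ∪ L={T} → {C,T} (+1)
site 4, node DJL: D={C} ∩ JL={C,T} → {C} (+0)
site 4, node DJLS: DJL={C} ∪ S={T} → {C,T} (+1)
site 5, node JL: J={C} ∪ L={T} → {C,T} (+1)
site 5, node DJL: D={A} ∪ JL={C,T} → {A,C,T} (+1)
site 5, node DJLS: DJL={A,C,T} ∪ S={G} → {A,C,G,T} (+1)
site 6, node JL: J={C} ∪ L={A} → {A,C} (+1)
site 6, node DJL: D={C} ∩ JL={A,C} → {C} (+0)
site 6, node DJLS: DJL={C} ∪ S={G} → {C,G} (+1)
site 7, node JL: J={G} ∩ L={G} → {G} (+0)
site 7, node DJL: D={T} ∪ JL={G} → {G,T} (+1)
site 7, node DJLS: DJL={G,T} ∪ S={A} → {A,G,T} (+1)
per-site changes: [2, 3, 3, 2, 2, 3, 2, 2]; total = 19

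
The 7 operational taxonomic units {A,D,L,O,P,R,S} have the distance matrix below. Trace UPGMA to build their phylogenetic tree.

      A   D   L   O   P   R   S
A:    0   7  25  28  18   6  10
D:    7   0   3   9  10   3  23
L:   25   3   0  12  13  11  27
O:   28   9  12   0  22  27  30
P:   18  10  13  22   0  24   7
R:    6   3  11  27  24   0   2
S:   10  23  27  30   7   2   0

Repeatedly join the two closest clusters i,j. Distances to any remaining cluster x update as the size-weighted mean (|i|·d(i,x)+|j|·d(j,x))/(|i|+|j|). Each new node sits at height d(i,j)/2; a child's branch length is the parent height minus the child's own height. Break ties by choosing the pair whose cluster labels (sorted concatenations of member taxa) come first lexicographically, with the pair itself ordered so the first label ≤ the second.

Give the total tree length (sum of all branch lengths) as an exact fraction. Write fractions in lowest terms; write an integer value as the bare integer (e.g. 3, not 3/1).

461/12

1. join R+S (d=2) ⇒ RS; edges |R|=1, |S|=1
  updated: d(A,RS)=8, d(D,RS)=13, d(L,RS)=19, d(O,RS)=57/2, d(P,RS)=31/2
2. join D+L (d=3) ⇒ DL; edges |D|=3/2, |L|=3/2
  updated: d(A,DL)=16, d(DL,O)=21/2, d(DL,P)=23/2, d(DL,RS)=16
3. join A+RS (d=8) ⇒ ARS; edges |A|=4, |RS|=3
  updated: d(ARS,DL)=16, d(ARS,O)=85/3, d(ARS,P)=49/3
4. join DL+O (d=21/2) ⇒ DLO; edges |DL|=15/4, |O|=21/4
  updated: d(ARS,DLO)=181/9, d(DLO,P)=15
5. join DLO+P (d=15) ⇒ DLOP; edges |DLO|=9/4, |P|=15/2
  updated: d(ARS,DLOP)=115/6
6. join ARS+DLOP (d=115/6) ⇒ ADLOPRS; edges |ARS|=67/12, |DLOP|=25/12
final tree: ((A:4,(R:1,S:1):3):67/12,(((D:3/2,L:3/2):15/4,O:21/4):9/4,P:15/2):25/12)
total length: 461/12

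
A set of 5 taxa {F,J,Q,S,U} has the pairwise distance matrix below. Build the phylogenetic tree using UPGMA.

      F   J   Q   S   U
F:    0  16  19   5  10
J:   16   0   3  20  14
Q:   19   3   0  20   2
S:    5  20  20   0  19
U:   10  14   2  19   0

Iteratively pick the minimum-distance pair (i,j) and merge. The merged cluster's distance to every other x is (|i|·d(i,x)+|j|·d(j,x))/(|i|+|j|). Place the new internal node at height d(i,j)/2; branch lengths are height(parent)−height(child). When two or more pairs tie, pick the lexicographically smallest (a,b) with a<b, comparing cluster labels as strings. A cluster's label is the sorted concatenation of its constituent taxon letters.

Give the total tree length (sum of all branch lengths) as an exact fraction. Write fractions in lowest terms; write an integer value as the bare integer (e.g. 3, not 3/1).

301/12

step 1: merge (Q,U) at d=2; branch lengths Q→1, U→1; new cluster QU
  updated: d(F,QU)=29/2, d(J,QU)=17/2, d(QU,S)=39/2
step 2: merge (F,S) at d=5; branch lengths F→5/2, S→5/2; new cluster FS
  updated: d(FS,J)=18, d(FS,QU)=17
step 3: merge (J,QU) at d=17/2; branch lengths J→17/4, QU→13/4; new cluster JQU
  updated: d(FS,JQU)=52/3
step 4: merge (FS,JQU) at d=52/3; branch lengths FS→37/6, JQU→53/12; new cluster FJQSU
final tree: ((F:5/2,S:5/2):37/6,(J:17/4,(Q:1,U:1):13/4):53/12)
total length: 301/12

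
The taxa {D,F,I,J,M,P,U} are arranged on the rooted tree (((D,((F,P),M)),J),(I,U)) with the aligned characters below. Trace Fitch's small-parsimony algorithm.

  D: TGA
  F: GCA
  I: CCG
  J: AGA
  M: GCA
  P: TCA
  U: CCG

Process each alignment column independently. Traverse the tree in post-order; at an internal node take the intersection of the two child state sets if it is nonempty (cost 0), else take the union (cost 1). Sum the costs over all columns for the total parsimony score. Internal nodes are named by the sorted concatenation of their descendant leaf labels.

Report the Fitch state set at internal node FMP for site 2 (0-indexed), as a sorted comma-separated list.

[col 0] FP: children F:{G}, P:{T} ∪→ {G,T}; cost 1
[col 0] FMP: children FP:{G,T}, M:{G} ∩→ {G}; cost 0
[col 0] DFMP: children D:{T}, FMP:{G} ∪→ {G,T}; cost 1
[col 0] DFJMP: children DFMP:{G,T}, J:{A} ∪→ {A,G,T}; cost 1
[col 0] IU: children I:{C}, U:{C} ∩→ {C}; cost 0
[col 0] DFIJMPU: children DFJMP:{A,G,T}, IU:{C} ∪→ {A,C,G,T}; cost 1
[col 1] FP: children F:{C}, P:{C} ∩→ {C}; cost 0
[col 1] FMP: children FP:{C}, M:{C} ∩→ {C}; cost 0
[col 1] DFMP: children D:{G}, FMP:{C} ∪→ {C,G}; cost 1
[col 1] DFJMP: children DFMP:{C,G}, J:{G} ∩→ {G}; cost 0
[col 1] IU: children I:{C}, U:{C} ∩→ {C}; cost 0
[col 1] DFIJMPU: children DFJMP:{G}, IU:{C} ∪→ {C,G}; cost 1
[col 2] FP: children F:{A}, P:{A} ∩→ {A}; cost 0
[col 2] FMP: children FP:{A}, M:{A} ∩→ {A}; cost 0
[col 2] DFMP: children D:{A}, FMP:{A} ∩→ {A}; cost 0
[col 2] DFJMP: children DFMP:{A}, J:{A} ∩→ {A}; cost 0
[col 2] IU: children I:{G}, U:{G} ∩→ {G}; cost 0
[col 2] DFIJMPU: children DFJMP:{A}, IU:{G} ∪→ {A,G}; cost 1
per-site changes: [4, 2, 1]; total = 7

A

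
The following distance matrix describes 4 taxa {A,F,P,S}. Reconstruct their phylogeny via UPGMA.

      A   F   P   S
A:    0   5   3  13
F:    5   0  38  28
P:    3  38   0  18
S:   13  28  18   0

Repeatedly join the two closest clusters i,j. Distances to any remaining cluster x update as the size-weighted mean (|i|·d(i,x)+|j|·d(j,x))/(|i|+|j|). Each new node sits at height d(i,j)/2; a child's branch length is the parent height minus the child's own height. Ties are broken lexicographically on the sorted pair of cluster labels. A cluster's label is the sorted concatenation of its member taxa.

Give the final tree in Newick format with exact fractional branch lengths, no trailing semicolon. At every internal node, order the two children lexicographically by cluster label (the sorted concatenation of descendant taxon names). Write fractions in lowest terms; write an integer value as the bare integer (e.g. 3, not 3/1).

step 1: merge (A,P) at d=3; branch lengths A→3/2, P→3/2; new cluster AP
  updated: d(AP,F)=43/2, d(AP,S)=31/2
step 2: merge (AP,S) at d=31/2; branch lengths AP→25/4, S→31/4; new cluster APS
  updated: d(APS,F)=71/3
step 3: merge (APS,F) at d=71/3; branch lengths APS→49/12, F→71/6; new cluster AFPS
final tree: (((A:3/2,P:3/2):25/4,S:31/4):49/12,F:71/6)
total length: 395/12

(((A:3/2,P:3/2):25/4,S:31/4):49/12,F:71/6)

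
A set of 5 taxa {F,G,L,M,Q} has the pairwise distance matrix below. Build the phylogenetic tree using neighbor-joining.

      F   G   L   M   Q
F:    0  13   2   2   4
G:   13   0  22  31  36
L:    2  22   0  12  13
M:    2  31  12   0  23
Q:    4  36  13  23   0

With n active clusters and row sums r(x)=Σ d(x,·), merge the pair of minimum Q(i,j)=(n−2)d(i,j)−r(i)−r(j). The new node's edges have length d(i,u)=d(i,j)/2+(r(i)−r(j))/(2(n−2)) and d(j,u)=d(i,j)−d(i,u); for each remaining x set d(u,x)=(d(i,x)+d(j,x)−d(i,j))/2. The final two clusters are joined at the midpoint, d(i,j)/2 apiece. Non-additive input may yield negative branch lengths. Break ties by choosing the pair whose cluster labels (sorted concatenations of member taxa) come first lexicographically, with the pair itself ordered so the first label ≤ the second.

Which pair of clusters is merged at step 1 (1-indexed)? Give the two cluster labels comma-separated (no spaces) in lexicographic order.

1. join L+Q (d=13, Q=-86) ⇒ LQ; edges |L|=2, |Q|=11
  updated: d(F,LQ)=-7/2, d(G,LQ)=45/2, d(LQ,M)=11
2. join F+G (d=13, Q=-52) ⇒ FG; edges |F|=-29/4, |G|=81/4
  updated: d(FG,LQ)=3, d(FG,M)=10
3. join FG+LQ (d=3, Q=-24) ⇒ FGLQ; edges |FG|=1, |LQ|=2
  updated: d(FGLQ,M)=9
4. join FGLQ+M (d=9) ⇒ FGLMQ; edges |FGLQ|=9/2, |M|=9/2
final tree: (((F:-29/4,G:81/4):1,(L:2,Q:11):2):9/2,M:9/2)
total length: 38

L,Q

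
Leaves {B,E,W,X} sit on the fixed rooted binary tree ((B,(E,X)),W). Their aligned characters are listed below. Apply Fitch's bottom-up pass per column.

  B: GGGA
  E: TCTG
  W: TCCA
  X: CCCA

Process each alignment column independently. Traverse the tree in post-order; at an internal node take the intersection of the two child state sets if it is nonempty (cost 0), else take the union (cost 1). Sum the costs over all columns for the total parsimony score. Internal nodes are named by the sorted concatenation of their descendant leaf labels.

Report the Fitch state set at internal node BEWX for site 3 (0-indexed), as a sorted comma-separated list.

A

EX@0: {T} ∪ {C} = {C,T} (union, +1)
BEX@0: {G} ∪ {C,T} = {C,G,T} (union, +1)
BEWX@0: {C,G,T} ∩ {T} = {T} (intersection, +0)
EX@1: {C} ∩ {C} = {C} (intersection, +0)
BEX@1: {G} ∪ {C} = {C,G} (union, +1)
BEWX@1: {C,G} ∩ {C} = {C} (intersection, +0)
EX@2: {T} ∪ {C} = {C,T} (union, +1)
BEX@2: {G} ∪ {C,T} = {C,G,T} (union, +1)
BEWX@2: {C,G,T} ∩ {C} = {C} (intersection, +0)
EX@3: {G} ∪ {A} = {A,G} (union, +1)
BEX@3: {A} ∩ {A,G} = {A} (intersection, +0)
BEWX@3: {A} ∩ {A} = {A} (intersection, +0)
per-site changes: [2, 1, 2, 1]; total = 6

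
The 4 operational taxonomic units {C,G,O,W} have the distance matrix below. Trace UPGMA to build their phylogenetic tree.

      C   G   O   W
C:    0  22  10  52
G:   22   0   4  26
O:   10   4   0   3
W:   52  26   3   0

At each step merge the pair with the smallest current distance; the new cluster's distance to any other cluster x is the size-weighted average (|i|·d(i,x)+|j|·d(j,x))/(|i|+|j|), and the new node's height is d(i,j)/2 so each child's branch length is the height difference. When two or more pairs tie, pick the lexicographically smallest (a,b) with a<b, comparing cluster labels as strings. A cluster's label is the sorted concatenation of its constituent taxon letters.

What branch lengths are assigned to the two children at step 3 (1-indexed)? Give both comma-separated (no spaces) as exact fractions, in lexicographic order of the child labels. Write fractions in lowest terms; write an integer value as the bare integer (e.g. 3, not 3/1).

1. join O+W (d=3) ⇒ OW; edges |O|=3/2, |W|=3/2
  updated: d(C,OW)=31, d(G,OW)=15
2. join G+OW (d=15) ⇒ GOW; edges |G|=15/2, |OW|=6
  updated: d(C,GOW)=28
3. join C+GOW (d=28) ⇒ CGOW; edges |C|=14, |GOW|=13/2
final tree: (C:14,(G:15/2,(O:3/2,W:3/2):6):13/2)
total length: 37

14,13/2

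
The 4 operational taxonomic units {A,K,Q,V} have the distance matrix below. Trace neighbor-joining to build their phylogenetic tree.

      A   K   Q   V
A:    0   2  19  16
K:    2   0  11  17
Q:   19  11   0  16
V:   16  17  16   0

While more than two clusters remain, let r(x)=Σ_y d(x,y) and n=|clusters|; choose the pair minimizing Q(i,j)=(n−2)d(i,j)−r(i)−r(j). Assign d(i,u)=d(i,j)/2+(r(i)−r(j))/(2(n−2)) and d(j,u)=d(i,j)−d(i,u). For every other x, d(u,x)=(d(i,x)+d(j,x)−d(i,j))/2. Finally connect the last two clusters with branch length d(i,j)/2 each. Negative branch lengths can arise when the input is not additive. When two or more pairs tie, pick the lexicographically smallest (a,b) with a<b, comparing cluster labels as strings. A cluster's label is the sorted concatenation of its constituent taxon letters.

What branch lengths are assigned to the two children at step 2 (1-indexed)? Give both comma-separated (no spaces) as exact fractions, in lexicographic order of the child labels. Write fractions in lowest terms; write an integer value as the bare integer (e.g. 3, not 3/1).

27/4,29/4

1. join A+K (d=2, Q=-63) ⇒ AK; edges |A|=11/4, |K|=-3/4
  updated: d(AK,Q)=14, d(AK,V)=31/2
2. join AK+Q (d=14, Q=-91/2) ⇒ AKQ; edges |AK|=27/4, |Q|=29/4
  updated: d(AKQ,V)=35/4
3. join AKQ+V (d=35/4) ⇒ AKQV; edges |AKQ|=35/8, |V|=35/8
final tree: (((A:11/4,K:-3/4):27/4,Q:29/4):35/8,V:35/8)
total length: 99/4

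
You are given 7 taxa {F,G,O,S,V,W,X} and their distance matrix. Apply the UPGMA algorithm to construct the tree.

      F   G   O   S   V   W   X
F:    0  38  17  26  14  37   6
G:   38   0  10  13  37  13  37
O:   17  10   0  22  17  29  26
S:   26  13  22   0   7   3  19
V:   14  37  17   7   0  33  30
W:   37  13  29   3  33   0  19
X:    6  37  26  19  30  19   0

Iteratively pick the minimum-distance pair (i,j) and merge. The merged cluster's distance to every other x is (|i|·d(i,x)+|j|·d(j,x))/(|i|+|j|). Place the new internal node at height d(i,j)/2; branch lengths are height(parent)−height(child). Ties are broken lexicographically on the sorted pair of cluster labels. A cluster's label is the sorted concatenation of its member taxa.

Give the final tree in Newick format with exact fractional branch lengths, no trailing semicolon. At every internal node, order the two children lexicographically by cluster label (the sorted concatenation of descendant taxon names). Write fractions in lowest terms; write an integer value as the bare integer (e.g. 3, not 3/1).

iteration 1: select S,W (d=3); attach at lengths (3/2, 3/2); label the merged cluster SW
  updated: d(F,SW)=63/2, d(G,SW)=13, d(O,SW)=51/2, d(SW,V)=20, d(SW,X)=19
iteration 2: select F,X (d=6); attach at lengths (3, 3); label the merged cluster FX
  updated: d(FX,G)=75/2, d(FX,O)=43/2, d(FX,SW)=101/4, d(FX,V)=22
iteration 3: select G,O (d=10); attach at lengths (5, 5); label the merged cluster GO
  updated: d(FX,GO)=59/2, d(GO,SW)=77/4, d(GO,V)=27
iteration 4: select GO,SW (d=77/4); attach at lengths (37/8, 65/8); label the merged cluster GOSW
  updated: d(FX,GOSW)=219/8, d(GOSW,V)=47/2
iteration 5: select FX,V (d=22); attach at lengths (8, 11); label the merged cluster FVX
  updated: d(FVX,GOSW)=313/12
iteration 6: select FVX,GOSW (d=313/12); attach at lengths (49/24, 41/12); label the merged cluster FGOSVWX
final tree: (((F:3,X:3):8,V:11):49/24,((G:5,O:5):37/8,(S:3/2,W:3/2):65/8):41/12)
total length: 1349/24

(((F:3,X:3):8,V:11):49/24,((G:5,O:5):37/8,(S:3/2,W:3/2):65/8):41/12)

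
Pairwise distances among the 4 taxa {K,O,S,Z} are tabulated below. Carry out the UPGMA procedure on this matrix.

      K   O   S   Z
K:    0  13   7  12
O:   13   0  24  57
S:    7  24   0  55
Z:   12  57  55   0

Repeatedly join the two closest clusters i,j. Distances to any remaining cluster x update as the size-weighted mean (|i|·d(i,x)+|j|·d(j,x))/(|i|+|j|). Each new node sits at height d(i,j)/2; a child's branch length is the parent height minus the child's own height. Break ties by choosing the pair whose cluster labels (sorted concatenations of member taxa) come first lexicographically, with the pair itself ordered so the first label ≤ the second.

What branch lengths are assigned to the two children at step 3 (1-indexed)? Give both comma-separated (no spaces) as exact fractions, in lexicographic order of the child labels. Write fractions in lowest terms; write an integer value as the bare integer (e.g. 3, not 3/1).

137/12,62/3

iteration 1: select K,S (d=7); attach at lengths (7/2, 7/2); label the merged cluster KS
  updated: d(KS,O)=37/2, d(KS,Z)=67/2
iteration 2: select KS,O (d=37/2); attach at lengths (23/4, 37/4); label the merged cluster KOS
  updated: d(KOS,Z)=124/3
iteration 3: select KOS,Z (d=124/3); attach at lengths (137/12, 62/3); label the merged cluster KOSZ
final tree: (((K:7/2,S:7/2):23/4,O:37/4):137/12,Z:62/3)
total length: 649/12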